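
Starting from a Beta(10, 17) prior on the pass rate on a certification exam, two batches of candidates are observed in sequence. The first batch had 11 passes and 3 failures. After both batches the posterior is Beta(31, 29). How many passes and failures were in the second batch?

Sequential conjugate updates are equivalent to a single update on the pooled data, so total successes = posterior α − prior α and total failures = posterior β − prior β.
Total across both batches: 31−10=21 passes, 29−17=12 failures.
Subtract the first batch: 21−11=10 passes and 12−3=9 failures.

10 passes and 9 failures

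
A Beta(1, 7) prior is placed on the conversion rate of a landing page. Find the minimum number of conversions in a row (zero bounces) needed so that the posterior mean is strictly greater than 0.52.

k = 7

After k conversions and 0 bounces the posterior is Beta(1+k, 7), with mean (1+k)/(1+7+k).
Set (1+k)/(8+k) > 0.52 and solve: k > (0.52·8 − 1)/(1 − 0.52) = 6.583.
The smallest integer exceeding 6.583 is 7, and checking k=7: (8)/(15) = 0.5333 > 0.52.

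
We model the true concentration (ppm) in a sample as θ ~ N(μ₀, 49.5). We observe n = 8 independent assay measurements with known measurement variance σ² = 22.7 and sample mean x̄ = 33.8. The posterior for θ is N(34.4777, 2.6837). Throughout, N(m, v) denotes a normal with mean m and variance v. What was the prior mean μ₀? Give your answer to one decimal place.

The posterior mean is a precision-weighted average: μ_n = (τ₀μ₀ + τ_data·x̄)/(τ₀+τ_data), with τ₀=1/σ₀² and τ_data=n/σ².
Here τ₀ = 1/49.5 = 0.020202 and τ_data = 8/22.7 = 0.352423, so τ_n = 0.372625.
Rearranging for μ₀: μ₀ = (μ_n·τ_n − τ_data·x̄)/τ₀ = (34.4777·0.372625 − 0.352423·33.8) / 0.020202 = 0.935356/0.020202 ≈ 46.3.

μ₀ = 46.3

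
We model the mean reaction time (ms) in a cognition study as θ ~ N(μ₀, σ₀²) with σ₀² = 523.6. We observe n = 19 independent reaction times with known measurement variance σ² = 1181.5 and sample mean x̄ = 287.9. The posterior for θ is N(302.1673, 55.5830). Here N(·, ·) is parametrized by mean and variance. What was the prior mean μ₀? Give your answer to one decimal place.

μ₀ = 422.3

The posterior mean is a precision-weighted average: μ_n = (τ₀μ₀ + τ_data·x̄)/(τ₀+τ_data), with τ₀=1/σ₀² and τ_data=n/σ².
Here τ₀ = 1/523.6 = 0.001910 and τ_data = 19/1181.5 = 0.016081, so τ_n = 0.017991.
Rearranging for μ₀: μ₀ = (μ_n·τ_n − τ_data·x̄)/τ₀ = (302.1673·0.017991 − 0.016081·287.9) / 0.001910 = 0.806572/0.001910 ≈ 422.3.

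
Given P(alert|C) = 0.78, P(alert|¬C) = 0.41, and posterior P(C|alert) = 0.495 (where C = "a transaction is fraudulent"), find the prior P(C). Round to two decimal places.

Bayes' rule in odds form gives O(C|E) = O(C)·[P(E|C)/P(E|¬C)], hence O(C) = O(C|E)/LR.
Posterior odds = 0.495/(1−0.495) = 0.9802. LR = 0.78/0.41 = 1.9024.
Prior odds = 0.9802/1.9024 = 0.5152, so P(C) = 0.5152/(1+0.5152) ≈ 0.34.

P(C) = 0.34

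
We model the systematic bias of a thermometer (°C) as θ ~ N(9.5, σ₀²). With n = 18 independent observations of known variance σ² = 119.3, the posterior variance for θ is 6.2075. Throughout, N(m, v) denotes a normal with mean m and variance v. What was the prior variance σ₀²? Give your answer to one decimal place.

Posterior precision equals prior precision plus data precision: 1/σ_n² = 1/σ₀² + n/σ².
So 1/σ₀² = 1/6.2075 − 18/119.3 = 0.161095 − 0.150880 = 0.010215.
Hence σ₀² = 1/0.010215 ≈ 97.9.

σ₀² = 97.9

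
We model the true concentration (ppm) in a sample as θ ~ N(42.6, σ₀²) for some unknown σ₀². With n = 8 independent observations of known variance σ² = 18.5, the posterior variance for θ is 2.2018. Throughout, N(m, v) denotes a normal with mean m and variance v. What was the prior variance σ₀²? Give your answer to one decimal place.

σ₀² = 46.0

Posterior precision equals prior precision plus data precision: 1/σ_n² = 1/σ₀² + n/σ².
So 1/σ₀² = 1/2.2018 − 8/18.5 = 0.454174 − 0.432432 = 0.021742.
Hence σ₀² = 1/0.021742 ≈ 46.0.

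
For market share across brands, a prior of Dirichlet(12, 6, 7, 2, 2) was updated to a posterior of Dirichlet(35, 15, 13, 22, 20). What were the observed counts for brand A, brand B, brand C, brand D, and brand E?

For a Dirichlet(α) prior with multinomial counts c, the posterior is Dirichlet(α + c) componentwise.
Counts are posterior − prior componentwise: 35−12=23, 15−6=9, 13−7=6, 22−2=20, 20−2=18.

counts (23, 9, 6, 20, 18)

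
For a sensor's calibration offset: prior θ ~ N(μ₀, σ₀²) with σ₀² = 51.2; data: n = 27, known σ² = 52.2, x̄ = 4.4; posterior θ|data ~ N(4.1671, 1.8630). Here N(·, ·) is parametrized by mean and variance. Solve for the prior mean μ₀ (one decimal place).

The posterior mean is a precision-weighted average: μ_n = (τ₀μ₀ + τ_data·x̄)/(τ₀+τ_data), with τ₀=1/σ₀² and τ_data=n/σ².
Here τ₀ = 1/51.2 = 0.019531 and τ_data = 27/52.2 = 0.517241, so τ_n = 0.536772.
Rearranging for μ₀: μ₀ = (μ_n·τ_n − τ_data·x̄)/τ₀ = (4.1671·0.536772 − 0.517241·4.4) / 0.019531 = -0.039078/0.019531 ≈ -2.0.

μ₀ = -2.0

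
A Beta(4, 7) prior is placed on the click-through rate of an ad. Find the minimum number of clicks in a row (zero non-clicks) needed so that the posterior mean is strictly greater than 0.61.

After k clicks and 0 non-clicks the posterior is Beta(4+k, 7), with mean (4+k)/(4+7+k).
Set (4+k)/(11+k) > 0.61 and solve: k > (0.61·11 − 4)/(1 − 0.61) = 6.949.
The smallest integer exceeding 6.949 is 7.

k = 7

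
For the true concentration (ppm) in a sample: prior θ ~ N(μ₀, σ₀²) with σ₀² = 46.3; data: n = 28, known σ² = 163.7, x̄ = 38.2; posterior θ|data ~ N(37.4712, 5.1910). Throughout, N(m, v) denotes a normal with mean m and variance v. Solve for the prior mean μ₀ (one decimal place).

The posterior mean is a precision-weighted average: μ_n = (τ₀μ₀ + τ_data·x̄)/(τ₀+τ_data), with τ₀=1/σ₀² and τ_data=n/σ².
Here τ₀ = 1/46.3 = 0.021598 and τ_data = 28/163.7 = 0.171045, so τ_n = 0.192643.
Rearranging for μ₀: μ₀ = (μ_n·τ_n − τ_data·x̄)/τ₀ = (37.4712·0.192643 − 0.171045·38.2) / 0.021598 = 0.684645/0.021598 ≈ 31.7.

μ₀ = 31.7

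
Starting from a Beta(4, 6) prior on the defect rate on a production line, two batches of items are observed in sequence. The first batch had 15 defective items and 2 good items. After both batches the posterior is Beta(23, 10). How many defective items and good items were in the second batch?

Because Beta–binomial updating is additive in the counts, the combined data contributed (α_post−α_prior, β_post−β_prior) successes and failures.
Total across both batches: 23−4=19 defective items, 10−6=4 good items.
Subtract the first batch: 19−15=4 defective items and 4−2=2 good items.

4 defective items and 2 good items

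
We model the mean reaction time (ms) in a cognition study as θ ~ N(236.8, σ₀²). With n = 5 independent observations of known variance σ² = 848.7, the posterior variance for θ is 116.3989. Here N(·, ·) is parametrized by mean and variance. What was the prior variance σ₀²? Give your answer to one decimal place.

Posterior precision equals prior precision plus data precision: 1/σ_n² = 1/σ₀² + n/σ².
So 1/σ₀² = 1/116.3989 − 5/848.7 = 0.008591 − 0.005891 = 0.002700.
Hence σ₀² = 1/0.002700 ≈ 370.4.

σ₀² = 370.4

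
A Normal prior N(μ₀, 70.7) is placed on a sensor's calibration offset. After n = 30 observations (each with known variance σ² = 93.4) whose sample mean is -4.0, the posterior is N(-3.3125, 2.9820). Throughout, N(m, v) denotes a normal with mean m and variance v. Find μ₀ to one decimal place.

μ₀ = 12.3

The posterior mean is a precision-weighted average: μ_n = (τ₀μ₀ + τ_data·x̄)/(τ₀+τ_data), with τ₀=1/σ₀² and τ_data=n/σ².
Here τ₀ = 1/70.7 = 0.014144 and τ_data = 30/93.4 = 0.321199, so τ_n = 0.335343.
Rearranging for μ₀: μ₀ = (μ_n·τ_n − τ_data·x̄)/τ₀ = (-3.3125·0.335343 − 0.321199·-4.0) / 0.014144 = 0.173972/0.014144 ≈ 12.3.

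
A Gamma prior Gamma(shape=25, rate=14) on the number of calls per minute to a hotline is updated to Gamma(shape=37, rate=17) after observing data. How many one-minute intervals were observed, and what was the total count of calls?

n = 3 one-minute intervals with total 12 calls

A Gamma(α, β) prior (rate parametrization) on a Poisson rate with n observations summing to S gives posterior Gamma(α+S, β+n).
Matching: Σxᵢ = 37 − 25 = 12 and n = 17 − 14 = 3.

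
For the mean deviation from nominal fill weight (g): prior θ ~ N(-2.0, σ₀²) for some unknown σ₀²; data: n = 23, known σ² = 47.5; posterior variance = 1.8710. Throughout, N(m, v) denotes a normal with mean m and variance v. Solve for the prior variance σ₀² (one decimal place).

σ₀² = 19.9

For the Normal–Normal model with known σ², precisions add: τ_n = τ₀ + n/σ².
So 1/σ₀² = 1/1.8710 − 23/47.5 = 0.534474 − 0.484211 = 0.050263.
Hence σ₀² = 1/0.050263 ≈ 19.9.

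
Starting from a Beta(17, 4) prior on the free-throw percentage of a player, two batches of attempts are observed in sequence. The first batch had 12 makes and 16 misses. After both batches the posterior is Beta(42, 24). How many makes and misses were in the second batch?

13 makes and 4 misses

Because Beta–binomial updating is additive in the counts, the combined data contributed (α_post−α_prior, β_post−β_prior) successes and failures.
Total across both batches: 42−17=25 makes, 24−4=20 misses.
Subtract the first batch: 25−12=13 makes and 20−16=4 misses.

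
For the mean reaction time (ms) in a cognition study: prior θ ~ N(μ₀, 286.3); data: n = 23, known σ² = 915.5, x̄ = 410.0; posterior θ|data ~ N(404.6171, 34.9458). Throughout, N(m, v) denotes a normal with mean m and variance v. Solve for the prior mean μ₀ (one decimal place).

With known observation variance, the Normal–Normal posterior has precision τ_n = τ₀ + n/σ² and mean μ_n = (τ₀μ₀ + (n/σ²)x̄)/τ_n.
Here τ₀ = 1/286.3 = 0.003493 and τ_data = 23/915.5 = 0.025123, so τ_n = 0.028616.
Rearranging for μ₀: μ₀ = (μ_n·τ_n − τ_data·x̄)/τ₀ = (404.6171·0.028616 − 0.025123·410.0) / 0.003493 = 1.278093/0.003493 ≈ 365.9.

μ₀ = 365.9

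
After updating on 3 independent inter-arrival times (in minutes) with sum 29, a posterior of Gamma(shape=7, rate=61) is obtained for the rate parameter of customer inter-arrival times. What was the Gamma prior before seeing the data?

Gamma(shape=4, rate=32)

For an exponential likelihood with a Gamma(α, β) prior on the rate, n observations with total T give posterior Gamma(α+n, β+T).
So α = 7 − 3 = 4 and β = 61 − 29 = 32.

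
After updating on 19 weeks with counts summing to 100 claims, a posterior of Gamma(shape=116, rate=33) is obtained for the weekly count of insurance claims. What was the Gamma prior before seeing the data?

A Gamma(α, β) prior (rate parametrization) on a Poisson rate with n observations summing to S gives posterior Gamma(α+S, β+n).
So α = 116 − 100 = 16 and β = 33 − 19 = 14.

Gamma(shape=16, rate=14)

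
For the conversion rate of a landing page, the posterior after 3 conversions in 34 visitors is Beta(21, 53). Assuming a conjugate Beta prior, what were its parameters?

Beta is conjugate to the binomial likelihood: posterior = Beta(a+s, b+f).
Subtract the data counts: 21−3=18, 53−31=22.

Beta(18, 22)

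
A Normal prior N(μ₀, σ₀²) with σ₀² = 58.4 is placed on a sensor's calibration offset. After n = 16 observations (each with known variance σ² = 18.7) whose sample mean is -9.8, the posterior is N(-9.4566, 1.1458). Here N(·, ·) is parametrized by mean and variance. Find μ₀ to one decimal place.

μ₀ = 7.7

The posterior mean is a precision-weighted average: μ_n = (τ₀μ₀ + τ_data·x̄)/(τ₀+τ_data), with τ₀=1/σ₀² and τ_data=n/σ².
Here τ₀ = 1/58.4 = 0.017123 and τ_data = 16/18.7 = 0.855615, so τ_n = 0.872738.
Rearranging for μ₀: μ₀ = (μ_n·τ_n − τ_data·x̄)/τ₀ = (-9.4566·0.872738 − 0.855615·-9.8) / 0.017123 = 0.131893/0.017123 ≈ 7.7.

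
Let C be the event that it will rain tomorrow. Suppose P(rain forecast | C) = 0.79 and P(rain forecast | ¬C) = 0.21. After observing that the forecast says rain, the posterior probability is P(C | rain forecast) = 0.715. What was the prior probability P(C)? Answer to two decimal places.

In odds form, posterior odds = prior odds × likelihood ratio, so prior odds = posterior odds ÷ LR.
Posterior odds = 0.715/(1−0.715) = 2.5088. LR = 0.79/0.21 = 3.7619.
Prior odds = 2.5088/3.7619 = 0.6669, so P(C) = 0.6669/(1+0.6669) ≈ 0.40.

P(C) = 0.40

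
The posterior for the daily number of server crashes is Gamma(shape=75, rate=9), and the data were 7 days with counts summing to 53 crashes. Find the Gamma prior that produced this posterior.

Gamma–Poisson conjugacy: posterior shape = α + Σxᵢ, posterior rate = β + n.
So α = 75 − 53 = 22 and β = 9 − 7 = 2.

Gamma(shape=22, rate=2)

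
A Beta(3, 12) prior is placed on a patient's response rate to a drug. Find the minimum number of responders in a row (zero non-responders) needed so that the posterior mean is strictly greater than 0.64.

After k responders and 0 non-responders the posterior is Beta(3+k, 12), with mean (3+k)/(3+12+k).
Set (3+k)/(15+k) > 0.64 and solve: k > (0.64·15 − 3)/(1 − 0.64) = 18.333.
The smallest integer exceeding 18.333 is 19, and checking k=19: (22)/(34) = 0.6471 > 0.64.

k = 19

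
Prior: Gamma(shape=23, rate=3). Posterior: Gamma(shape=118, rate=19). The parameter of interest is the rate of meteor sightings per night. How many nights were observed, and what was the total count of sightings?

A Gamma(α, β) prior (rate parametrization) on a Poisson rate with n observations summing to S gives posterior Gamma(α+S, β+n).
Matching: Σxᵢ = 118 − 23 = 95 and n = 19 − 3 = 16.

n = 16 nights with total 95 sightings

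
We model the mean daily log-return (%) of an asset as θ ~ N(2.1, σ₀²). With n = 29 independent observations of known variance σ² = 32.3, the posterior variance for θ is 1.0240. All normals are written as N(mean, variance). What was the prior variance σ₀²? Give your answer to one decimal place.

Posterior precision equals prior precision plus data precision: 1/σ_n² = 1/σ₀² + n/σ².
So 1/σ₀² = 1/1.0240 − 29/32.3 = 0.976562 − 0.897833 = 0.078729.
Hence σ₀² = 1/0.078729 ≈ 12.7.

σ₀² = 12.7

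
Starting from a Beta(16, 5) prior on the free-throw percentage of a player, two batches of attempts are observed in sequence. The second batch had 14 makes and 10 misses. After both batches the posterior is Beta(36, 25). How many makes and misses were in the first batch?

6 makes and 10 misses

Sequential conjugate updates are equivalent to a single update on the pooled data, so total successes = posterior α − prior α and total failures = posterior β − prior β.
Total across both batches: 36−16=20 makes, 25−5=20 misses.
Subtract the second batch: 20−14=6 makes and 20−10=10 misses.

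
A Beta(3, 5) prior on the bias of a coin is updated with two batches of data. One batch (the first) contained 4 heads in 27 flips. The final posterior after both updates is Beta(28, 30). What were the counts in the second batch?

Sequential conjugate updates are equivalent to a single update on the pooled data, so total successes = posterior α − prior α and total failures = posterior β − prior β.
Total across both batches: 28−3=25 heads, 30−5=25 tails.
Subtract the first batch: 25−4=21 heads and 25−23=2 tails.

21 heads and 2 tails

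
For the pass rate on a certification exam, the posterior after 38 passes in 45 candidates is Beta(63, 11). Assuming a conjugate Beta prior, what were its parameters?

Under Beta–binomial conjugacy the posterior parameters are (α+s, β+f).
Subtract the data counts: 63−38=25, 11−7=4.

Beta(25, 4)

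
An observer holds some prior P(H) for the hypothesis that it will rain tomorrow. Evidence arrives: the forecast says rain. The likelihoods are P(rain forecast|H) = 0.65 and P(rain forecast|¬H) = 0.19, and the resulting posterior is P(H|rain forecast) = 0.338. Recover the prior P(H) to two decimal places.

Bayes' rule in odds form gives O(H|E) = O(H)·[P(E|H)/P(E|¬H)], hence O(H) = O(H|E)/LR.
Posterior odds = 0.338/(1−0.338) = 0.5106. LR = 0.65/0.19 = 3.4211.
Prior odds = 0.5106/3.4211 = 0.1493, so P(H) = 0.1493/(1+0.1493) ≈ 0.13.

P(H) = 0.13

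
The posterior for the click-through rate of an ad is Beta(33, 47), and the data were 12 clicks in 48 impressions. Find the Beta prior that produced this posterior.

A Beta(α, β) prior with s successes and f failures in binomial data gives a Beta(α+s, β+f) posterior.
Subtract the data counts: 33−12=21, 47−36=11.

Beta(21, 11)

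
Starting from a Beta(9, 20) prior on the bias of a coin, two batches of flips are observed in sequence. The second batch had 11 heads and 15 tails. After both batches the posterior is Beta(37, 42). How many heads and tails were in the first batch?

17 heads and 7 tails

Because Beta–binomial updating is additive in the counts, the combined data contributed (α_post−α_prior, β_post−β_prior) successes and failures.
Total across both batches: 37−9=28 heads, 42−20=22 tails.
Subtract the second batch: 28−11=17 heads and 22−15=7 tails.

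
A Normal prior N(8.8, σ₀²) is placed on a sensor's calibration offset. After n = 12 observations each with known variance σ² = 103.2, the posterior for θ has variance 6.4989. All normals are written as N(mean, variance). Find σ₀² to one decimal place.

σ₀² = 26.6

For the Normal–Normal model with known σ², precisions add: τ_n = τ₀ + n/σ².
So 1/σ₀² = 1/6.4989 − 12/103.2 = 0.153872 − 0.116279 = 0.037593.
Hence σ₀² = 1/0.037593 ≈ 26.6.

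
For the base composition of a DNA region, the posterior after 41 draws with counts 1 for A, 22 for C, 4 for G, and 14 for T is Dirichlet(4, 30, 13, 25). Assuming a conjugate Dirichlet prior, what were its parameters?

For a Dirichlet(α) prior with multinomial counts c, the posterior is Dirichlet(α + c) componentwise.
Subtract each count from the matching posterior parameter: 4−1=3, 30−22=8, 13−4=9, 25−14=11.

Dirichlet(3, 8, 9, 11)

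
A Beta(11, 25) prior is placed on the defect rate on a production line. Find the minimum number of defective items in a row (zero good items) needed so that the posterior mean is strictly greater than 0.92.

After k defective items and 0 good items the posterior is Beta(11+k, 25), with mean (11+k)/(11+25+k).
Set (11+k)/(36+k) > 0.92 and solve: k > (0.92·36 − 11)/(1 − 0.92) = 276.500.
The smallest integer exceeding 276.500 is 277, and checking k=277: (288)/(313) = 0.9201 > 0.92.

k = 277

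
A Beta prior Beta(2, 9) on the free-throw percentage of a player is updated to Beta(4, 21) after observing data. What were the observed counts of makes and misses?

2 makes and 12 misses

Beta is conjugate to the binomial likelihood: posterior = Beta(a+s, b+f).
So s = 4 − 2 = 2 and f = 21 − 9 = 12.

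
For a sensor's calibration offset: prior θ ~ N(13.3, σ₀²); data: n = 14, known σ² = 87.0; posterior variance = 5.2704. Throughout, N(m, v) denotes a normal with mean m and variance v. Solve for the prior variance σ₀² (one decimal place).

Posterior precision equals prior precision plus data precision: 1/σ_n² = 1/σ₀² + n/σ².
So 1/σ₀² = 1/5.2704 − 14/87.0 = 0.189739 − 0.160920 = 0.028819.
Hence σ₀² = 1/0.028819 ≈ 34.7.

σ₀² = 34.7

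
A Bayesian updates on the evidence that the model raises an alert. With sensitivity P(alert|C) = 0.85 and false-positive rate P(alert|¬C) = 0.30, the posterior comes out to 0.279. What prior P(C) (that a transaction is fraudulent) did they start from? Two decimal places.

Bayes' rule in odds form gives O(C|E) = O(C)·[P(E|C)/P(E|¬C)], hence O(C) = O(C|E)/LR.
Posterior odds = 0.279/(1−0.279) = 0.3870. LR = 0.85/0.30 = 2.8333.
Prior odds = 0.3870/2.8333 = 0.1366, so P(C) = 0.1366/(1+0.1366) ≈ 0.12.

P(C) = 0.12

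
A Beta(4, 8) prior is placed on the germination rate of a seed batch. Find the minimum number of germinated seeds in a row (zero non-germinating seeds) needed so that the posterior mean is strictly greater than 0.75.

After k germinated seeds and 0 non-germinating seeds the posterior is Beta(4+k, 8), with mean (4+k)/(4+8+k).
Set (4+k)/(12+k) > 0.75 and solve: k > (0.75·12 − 4)/(1 − 0.75) = 20.000.
The smallest integer exceeding 20.000 is 21, and checking k=21: (25)/(33) = 0.7576 > 0.75.

k = 21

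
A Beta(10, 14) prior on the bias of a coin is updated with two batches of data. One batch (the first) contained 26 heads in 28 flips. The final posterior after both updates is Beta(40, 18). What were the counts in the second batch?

4 heads and 2 tails

Because Beta–binomial updating is additive in the counts, the combined data contributed (α_post−α_prior, β_post−β_prior) successes and failures.
Total across both batches: 40−10=30 heads, 18−14=4 tails.
Subtract the first batch: 30−26=4 heads and 4−2=2 tails.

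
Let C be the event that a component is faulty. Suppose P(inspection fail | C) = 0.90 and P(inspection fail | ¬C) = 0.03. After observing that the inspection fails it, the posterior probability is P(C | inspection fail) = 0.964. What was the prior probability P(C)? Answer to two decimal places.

Bayes' rule in odds form gives O(C|E) = O(C)·[P(E|C)/P(E|¬C)], hence O(C) = O(C|E)/LR.
Posterior odds = 0.964/(1−0.964) = 26.7778. LR = 0.90/0.03 = 30.0000.
Prior odds = 26.7778/30.0000 = 0.8926, so P(C) = 0.8926/(1+0.8926) ≈ 0.47.

P(C) = 0.47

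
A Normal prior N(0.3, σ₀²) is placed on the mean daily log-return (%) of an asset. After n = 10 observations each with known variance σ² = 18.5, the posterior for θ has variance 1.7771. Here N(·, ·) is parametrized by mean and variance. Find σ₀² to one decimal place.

Posterior precision equals prior precision plus data precision: 1/σ_n² = 1/σ₀² + n/σ².
So 1/σ₀² = 1/1.7771 − 10/18.5 = 0.562715 − 0.540541 = 0.022174.
Hence σ₀² = 1/0.022174 ≈ 45.1.

σ₀² = 45.1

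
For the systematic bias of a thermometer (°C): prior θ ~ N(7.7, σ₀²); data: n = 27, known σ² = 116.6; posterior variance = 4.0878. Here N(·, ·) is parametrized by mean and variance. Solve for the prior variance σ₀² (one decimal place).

Posterior precision equals prior precision plus data precision: 1/σ_n² = 1/σ₀² + n/σ².
So 1/σ₀² = 1/4.0878 − 27/116.6 = 0.244630 − 0.231561 = 0.013069.
Hence σ₀² = 1/0.013069 ≈ 76.5.

σ₀² = 76.5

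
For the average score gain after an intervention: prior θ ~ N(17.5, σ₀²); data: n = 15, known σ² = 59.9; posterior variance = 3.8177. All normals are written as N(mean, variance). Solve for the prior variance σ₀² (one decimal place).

For the Normal–Normal model with known σ², precisions add: τ_n = τ₀ + n/σ².
So 1/σ₀² = 1/3.8177 − 15/59.9 = 0.261938 − 0.250417 = 0.011521.
Hence σ₀² = 1/0.011521 ≈ 86.8.

σ₀² = 86.8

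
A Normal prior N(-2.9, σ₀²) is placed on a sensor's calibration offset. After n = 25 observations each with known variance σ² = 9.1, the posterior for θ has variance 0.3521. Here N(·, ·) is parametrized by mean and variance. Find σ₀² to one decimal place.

σ₀² = 10.8

Posterior precision equals prior precision plus data precision: 1/σ_n² = 1/σ₀² + n/σ².
So 1/σ₀² = 1/0.3521 − 25/9.1 = 2.840102 − 2.747253 = 0.092849.
Hence σ₀² = 1/0.092849 ≈ 10.8.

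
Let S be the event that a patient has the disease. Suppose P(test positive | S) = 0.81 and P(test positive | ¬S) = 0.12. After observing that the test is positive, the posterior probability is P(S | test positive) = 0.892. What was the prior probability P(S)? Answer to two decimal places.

P(S) = 0.55

In odds form, posterior odds = prior odds × likelihood ratio, so prior odds = posterior odds ÷ LR.
Posterior odds = 0.892/(1−0.892) = 8.2593. LR = 0.81/0.12 = 6.7500.
Prior odds = 8.2593/6.7500 = 1.2236, so P(S) = 1.2236/(1+1.2236) ≈ 0.55.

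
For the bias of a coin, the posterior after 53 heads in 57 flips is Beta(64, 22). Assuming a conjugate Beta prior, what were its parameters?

Beta(11, 18)

Beta is conjugate to the binomial likelihood: posterior = Beta(α+s, β+f).
Subtract the data counts: 64−53=11, 22−4=18.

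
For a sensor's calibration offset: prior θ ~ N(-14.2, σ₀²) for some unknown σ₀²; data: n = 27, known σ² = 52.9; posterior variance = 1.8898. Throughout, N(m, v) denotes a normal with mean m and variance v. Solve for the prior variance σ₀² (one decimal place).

For the Normal–Normal model with known σ², precisions add: τ_n = τ₀ + n/σ².
So 1/σ₀² = 1/1.8898 − 27/52.9 = 0.529157 − 0.510397 = 0.018760.
Hence σ₀² = 1/0.018760 ≈ 53.3.

σ₀² = 53.3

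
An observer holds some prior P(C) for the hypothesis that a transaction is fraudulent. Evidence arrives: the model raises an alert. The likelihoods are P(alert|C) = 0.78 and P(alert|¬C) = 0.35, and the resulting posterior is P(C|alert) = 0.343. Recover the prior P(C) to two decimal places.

P(C) = 0.19

Bayes' rule in odds form gives O(C|E) = O(C)·[P(E|C)/P(E|¬C)], hence O(C) = O(C|E)/LR.
Posterior odds = 0.343/(1−0.343) = 0.5221. LR = 0.78/0.35 = 2.2286.
Prior odds = 0.5221/2.2286 = 0.2343, so P(C) = 0.2343/(1+0.2343) ≈ 0.19.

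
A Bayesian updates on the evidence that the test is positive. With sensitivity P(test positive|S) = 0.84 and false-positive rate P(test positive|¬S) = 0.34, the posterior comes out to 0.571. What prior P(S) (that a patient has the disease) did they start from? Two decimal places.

P(S) = 0.35

In odds form, posterior odds = prior odds × likelihood ratio, so prior odds = posterior odds ÷ LR.
Posterior odds = 0.571/(1−0.571) = 1.3310. LR = 0.84/0.34 = 2.4706.
Prior odds = 1.3310/2.4706 = 0.5387, so P(S) = 0.5387/(1+0.5387) ≈ 0.35.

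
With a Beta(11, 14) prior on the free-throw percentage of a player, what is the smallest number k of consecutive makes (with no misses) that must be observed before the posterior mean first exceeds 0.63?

k = 13

After k makes and 0 misses the posterior is Beta(11+k, 14), with mean (11+k)/(11+14+k).
Set (11+k)/(25+k) > 0.63 and solve: k > (0.63·25 − 11)/(1 − 0.63) = 12.838.
The smallest integer exceeding 12.838 is 13, and checking k=13: (24)/(38) = 0.6316 > 0.63.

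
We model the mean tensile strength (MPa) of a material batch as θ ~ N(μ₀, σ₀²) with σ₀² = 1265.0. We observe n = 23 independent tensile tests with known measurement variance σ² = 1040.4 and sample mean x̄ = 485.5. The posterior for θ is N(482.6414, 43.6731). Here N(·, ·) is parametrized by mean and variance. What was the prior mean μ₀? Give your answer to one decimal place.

The posterior mean is a precision-weighted average: μ_n = (τ₀μ₀ + τ_data·x̄)/(τ₀+τ_data), with τ₀=1/σ₀² and τ_data=n/σ².
Here τ₀ = 1/1265.0 = 0.000791 and τ_data = 23/1040.4 = 0.022107, so τ_n = 0.022898.
Rearranging for μ₀: μ₀ = (μ_n·τ_n − τ_data·x̄)/τ₀ = (482.6414·0.022898 − 0.022107·485.5) / 0.000791 = 0.318574/0.000791 ≈ 402.7.

μ₀ = 402.7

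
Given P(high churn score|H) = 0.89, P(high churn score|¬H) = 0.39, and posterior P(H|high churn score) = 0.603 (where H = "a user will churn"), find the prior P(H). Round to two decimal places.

Bayes' rule in odds form gives O(H|E) = O(H)·[P(E|H)/P(E|¬H)], hence O(H) = O(H|E)/LR.
Posterior odds = 0.603/(1−0.603) = 1.5189. LR = 0.89/0.39 = 2.2821.
Prior odds = 1.5189/2.2821 = 0.6656, so P(H) = 0.6656/(1+0.6656) ≈ 0.40.

P(H) = 0.40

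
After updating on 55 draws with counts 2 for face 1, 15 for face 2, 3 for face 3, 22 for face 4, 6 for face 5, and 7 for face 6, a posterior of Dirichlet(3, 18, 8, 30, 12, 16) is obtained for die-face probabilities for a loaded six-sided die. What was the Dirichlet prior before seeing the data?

Dirichlet(1, 3, 5, 8, 6, 9)

For a Dirichlet(α) prior with multinomial counts c, the posterior is Dirichlet(α + c) componentwise.
Subtract each count from the matching posterior parameter: 3−2=1, 18−15=3, 8−3=5, 30−22=8, 12−6=6, 16−7=9.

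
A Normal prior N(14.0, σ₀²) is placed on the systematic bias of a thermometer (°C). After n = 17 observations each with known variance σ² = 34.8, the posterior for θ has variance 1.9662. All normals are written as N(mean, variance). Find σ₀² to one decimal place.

σ₀² = 49.8

For the Normal–Normal model with known σ², precisions add: τ_n = τ₀ + n/σ².
So 1/σ₀² = 1/1.9662 − 17/34.8 = 0.508595 − 0.488506 = 0.020089.
Hence σ₀² = 1/0.020089 ≈ 49.8.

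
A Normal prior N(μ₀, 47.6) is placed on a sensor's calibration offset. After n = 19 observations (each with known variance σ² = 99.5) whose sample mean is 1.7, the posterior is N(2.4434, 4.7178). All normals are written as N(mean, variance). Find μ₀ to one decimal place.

μ₀ = 9.2

The posterior mean is a precision-weighted average: μ_n = (τ₀μ₀ + τ_data·x̄)/(τ₀+τ_data), with τ₀=1/σ₀² and τ_data=n/σ².
Here τ₀ = 1/47.6 = 0.021008 and τ_data = 19/99.5 = 0.190955, so τ_n = 0.211963.
Rearranging for μ₀: μ₀ = (μ_n·τ_n − τ_data·x̄)/τ₀ = (2.4434·0.211963 − 0.190955·1.7) / 0.021008 = 0.193287/0.021008 ≈ 9.2.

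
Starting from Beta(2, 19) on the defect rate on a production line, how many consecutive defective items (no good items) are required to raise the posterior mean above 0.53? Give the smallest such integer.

k = 20

After k defective items and 0 good items the posterior is Beta(2+k, 19), with mean (2+k)/(2+19+k).
Set (2+k)/(21+k) > 0.53 and solve: k > (0.53·21 − 2)/(1 − 0.53) = 19.426.
The smallest integer exceeding 19.426 is 20, and checking k=20: (22)/(41) = 0.5366 > 0.53.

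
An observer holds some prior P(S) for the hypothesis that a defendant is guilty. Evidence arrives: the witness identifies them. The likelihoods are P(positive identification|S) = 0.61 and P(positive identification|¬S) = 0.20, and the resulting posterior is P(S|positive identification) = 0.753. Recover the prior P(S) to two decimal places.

P(S) = 0.50

Bayes' rule in odds form gives O(S|E) = O(S)·[P(E|S)/P(E|¬S)], hence O(S) = O(S|E)/LR.
Posterior odds = 0.753/(1−0.753) = 3.0486. LR = 0.61/0.20 = 3.0500.
Prior odds = 3.0486/3.0500 = 0.9995, so P(S) = 0.9995/(1+0.9995) ≈ 0.50.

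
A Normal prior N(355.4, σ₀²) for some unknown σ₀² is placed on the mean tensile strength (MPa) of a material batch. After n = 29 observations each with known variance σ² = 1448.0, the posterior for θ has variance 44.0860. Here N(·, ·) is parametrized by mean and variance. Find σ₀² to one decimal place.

For the Normal–Normal model with known σ², precisions add: τ_n = τ₀ + n/σ².
So 1/σ₀² = 1/44.0860 − 29/1448.0 = 0.022683 − 0.020028 = 0.002655.
Hence σ₀² = 1/0.002655 ≈ 376.6.

σ₀² = 376.6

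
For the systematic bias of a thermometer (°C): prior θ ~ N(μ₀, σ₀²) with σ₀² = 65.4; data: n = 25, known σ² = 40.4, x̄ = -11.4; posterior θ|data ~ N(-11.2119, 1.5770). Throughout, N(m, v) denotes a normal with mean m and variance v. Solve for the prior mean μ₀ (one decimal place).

μ₀ = -3.6

With known observation variance, the Normal–Normal posterior has precision τ_n = τ₀ + n/σ² and mean μ_n = (τ₀μ₀ + (n/σ²)x̄)/τ_n.
Here τ₀ = 1/65.4 = 0.015291 and τ_data = 25/40.4 = 0.618812, so τ_n = 0.634103.
Rearranging for μ₀: μ₀ = (μ_n·τ_n − τ_data·x̄)/τ₀ = (-11.2119·0.634103 − 0.618812·-11.4) / 0.015291 = -0.055043/0.015291 ≈ -3.6.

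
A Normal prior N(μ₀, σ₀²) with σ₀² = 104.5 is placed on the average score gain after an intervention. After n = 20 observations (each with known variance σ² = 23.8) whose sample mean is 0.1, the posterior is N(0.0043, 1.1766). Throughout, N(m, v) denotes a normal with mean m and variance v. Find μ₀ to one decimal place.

The posterior mean is a precision-weighted average: μ_n = (τ₀μ₀ + τ_data·x̄)/(τ₀+τ_data), with τ₀=1/σ₀² and τ_data=n/σ².
Here τ₀ = 1/104.5 = 0.009569 and τ_data = 20/23.8 = 0.840336, so τ_n = 0.849905.
Rearranging for μ₀: μ₀ = (μ_n·τ_n − τ_data·x̄)/τ₀ = (0.0043·0.849905 − 0.840336·0.1) / 0.009569 = -0.080379/0.009569 ≈ -8.4.

μ₀ = -8.4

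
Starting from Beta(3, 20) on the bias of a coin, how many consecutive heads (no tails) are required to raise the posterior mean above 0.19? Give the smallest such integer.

k = 2

After k heads and 0 tails the posterior is Beta(3+k, 20), with mean (3+k)/(3+20+k).
Set (3+k)/(23+k) > 0.19 and solve: k > (0.19·23 − 3)/(1 − 0.19) = 1.691.
The smallest integer exceeding 1.691 is 2, and checking k=2: (5)/(25) = 0.2000 > 0.19.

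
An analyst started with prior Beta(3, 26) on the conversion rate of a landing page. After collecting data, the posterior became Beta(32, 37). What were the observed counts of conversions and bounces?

29 conversions and 11 bounces

A Beta(α, β) prior with s successes and f failures in binomial data gives a Beta(α+s, β+f) posterior.
So s = 32 − 3 = 29 and f = 37 − 26 = 11.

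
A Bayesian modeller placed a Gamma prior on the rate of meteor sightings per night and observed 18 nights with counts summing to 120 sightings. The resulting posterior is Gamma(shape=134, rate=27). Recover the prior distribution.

A Gamma(α, β) prior (rate parametrization) on a Poisson rate with n observations summing to S gives posterior Gamma(α+S, β+n).
So α = 134 − 120 = 14 and β = 27 − 18 = 9.

Gamma(shape=14, rate=9)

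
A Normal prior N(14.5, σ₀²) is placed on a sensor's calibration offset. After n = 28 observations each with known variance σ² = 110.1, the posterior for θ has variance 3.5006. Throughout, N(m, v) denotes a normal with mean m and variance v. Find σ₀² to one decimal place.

σ₀² = 31.9

Posterior precision equals prior precision plus data precision: 1/σ_n² = 1/σ₀² + n/σ².
So 1/σ₀² = 1/3.5006 − 28/110.1 = 0.285665 − 0.254314 = 0.031351.
Hence σ₀² = 1/0.031351 ≈ 31.9.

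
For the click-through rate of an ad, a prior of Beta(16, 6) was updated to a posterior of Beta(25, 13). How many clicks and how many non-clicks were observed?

Beta is conjugate to the binomial likelihood: posterior = Beta(a+s, b+f).
So s = 25 − 16 = 9 and f = 13 − 6 = 7.

9 clicks and 7 non-clicks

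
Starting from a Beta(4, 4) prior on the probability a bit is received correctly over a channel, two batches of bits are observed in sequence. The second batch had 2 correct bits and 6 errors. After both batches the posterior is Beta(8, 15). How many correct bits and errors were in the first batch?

2 correct bits and 5 errors

Sequential conjugate updates are equivalent to a single update on the pooled data, so total successes = posterior α − prior α and total failures = posterior β − prior β.
Total across both batches: 8−4=4 correct bits, 15−4=11 errors.
Subtract the second batch: 4−2=2 correct bits and 11−6=5 errors.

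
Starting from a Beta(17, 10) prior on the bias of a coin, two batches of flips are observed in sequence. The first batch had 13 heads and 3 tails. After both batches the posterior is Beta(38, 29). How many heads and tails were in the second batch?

Sequential conjugate updates are equivalent to a single update on the pooled data, so total successes = posterior α − prior α and total failures = posterior β − prior β.
Total across both batches: 38−17=21 heads, 29−10=19 tails.
Subtract the first batch: 21−13=8 heads and 19−3=16 tails.

8 heads and 16 tails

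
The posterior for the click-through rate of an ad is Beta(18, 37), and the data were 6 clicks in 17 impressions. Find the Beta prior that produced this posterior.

Under Beta–binomial conjugacy the posterior parameters are (a+s, b+f).
Subtract the data counts: 18−6=12, 37−11=26.

Beta(12, 26)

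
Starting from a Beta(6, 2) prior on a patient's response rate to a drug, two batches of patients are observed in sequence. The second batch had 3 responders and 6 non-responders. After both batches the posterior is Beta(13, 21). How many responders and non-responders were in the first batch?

Because Beta–binomial updating is additive in the counts, the combined data contributed (α_post−α_prior, β_post−β_prior) successes and failures.
Total across both batches: 13−6=7 responders, 21−2=19 non-responders.
Subtract the second batch: 7−3=4 responders and 19−6=13 non-responders.

4 responders and 13 non-responders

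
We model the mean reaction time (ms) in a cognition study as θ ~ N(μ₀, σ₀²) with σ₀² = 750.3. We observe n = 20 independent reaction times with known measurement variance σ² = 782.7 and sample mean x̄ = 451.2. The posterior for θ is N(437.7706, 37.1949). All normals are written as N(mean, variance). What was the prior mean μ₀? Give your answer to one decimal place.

μ₀ = 180.3

The posterior mean is a precision-weighted average: μ_n = (τ₀μ₀ + τ_data·x̄)/(τ₀+τ_data), with τ₀=1/σ₀² and τ_data=n/σ².
Here τ₀ = 1/750.3 = 0.001333 and τ_data = 20/782.7 = 0.025553, so τ_n = 0.026886.
Rearranging for μ₀: μ₀ = (μ_n·τ_n − τ_data·x̄)/τ₀ = (437.7706·0.026886 − 0.025553·451.2) / 0.001333 = 0.240387/0.001333 ≈ 180.3.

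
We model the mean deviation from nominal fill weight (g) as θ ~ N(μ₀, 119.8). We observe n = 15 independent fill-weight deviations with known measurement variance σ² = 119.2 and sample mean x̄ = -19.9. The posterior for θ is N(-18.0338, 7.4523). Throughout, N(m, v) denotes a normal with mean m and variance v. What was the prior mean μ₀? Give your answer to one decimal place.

The posterior mean is a precision-weighted average: μ_n = (τ₀μ₀ + τ_data·x̄)/(τ₀+τ_data), with τ₀=1/σ₀² and τ_data=n/σ².
Here τ₀ = 1/119.8 = 0.008347 and τ_data = 15/119.2 = 0.125839, so τ_n = 0.134186.
Rearranging for μ₀: μ₀ = (μ_n·τ_n − τ_data·x̄)/τ₀ = (-18.0338·0.134186 − 0.125839·-19.9) / 0.008347 = 0.084313/0.008347 ≈ 10.1.

μ₀ = 10.1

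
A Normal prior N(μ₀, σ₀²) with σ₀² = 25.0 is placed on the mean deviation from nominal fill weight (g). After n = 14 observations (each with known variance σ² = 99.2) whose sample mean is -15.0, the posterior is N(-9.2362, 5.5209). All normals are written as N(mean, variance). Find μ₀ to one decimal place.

With known observation variance, the Normal–Normal posterior has precision τ_n = τ₀ + n/σ² and mean μ_n = (τ₀μ₀ + (n/σ²)x̄)/τ_n.
Here τ₀ = 1/25.0 = 0.040000 and τ_data = 14/99.2 = 0.141129, so τ_n = 0.181129.
Rearranging for μ₀: μ₀ = (μ_n·τ_n − τ_data·x̄)/τ₀ = (-9.2362·0.181129 − 0.141129·-15.0) / 0.040000 = 0.443991/0.040000 ≈ 11.1.

μ₀ = 11.1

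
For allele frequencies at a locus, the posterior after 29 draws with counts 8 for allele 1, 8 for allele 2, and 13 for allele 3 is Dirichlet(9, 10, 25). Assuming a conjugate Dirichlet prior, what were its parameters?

Dirichlet(1, 2, 12)

For a Dirichlet(α) prior with multinomial counts c, the posterior is Dirichlet(α + c) componentwise.
Subtract each count from the matching posterior parameter: 9−8=1, 10−8=2, 25−13=12.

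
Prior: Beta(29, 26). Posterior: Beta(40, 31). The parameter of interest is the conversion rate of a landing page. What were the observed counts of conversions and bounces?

11 conversions and 5 bounces

Beta is conjugate to the binomial likelihood: posterior = Beta(α+s, β+f).
Match parameters: s=40−29=11, f=31−26=5.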